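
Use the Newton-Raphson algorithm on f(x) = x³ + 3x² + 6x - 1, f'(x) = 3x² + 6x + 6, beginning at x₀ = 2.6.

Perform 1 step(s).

f(x) = x³ + 3x² + 6x - 1
f'(x) = 3x² + 6x + 6
x₀ = 2.6

Newton-Raphson formula: x_{n+1} = x_n - f(x_n)/f'(x_n)

Iteration 1:
  f(2.600000) = 52.456000
  f'(2.600000) = 41.880000
  x_1 = 2.600000 - 52.456000/41.880000 = 1.347469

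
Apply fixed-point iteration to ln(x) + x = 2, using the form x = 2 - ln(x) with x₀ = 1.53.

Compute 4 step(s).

Equation: ln(x) + x = 2
Fixed-point form: x = 2 - ln(x)
x₀ = 1.53

x_1 = g(1.530000) = 1.574732
x_2 = g(1.574732) = 1.545915
x_3 = g(1.545915) = 1.564384
x_4 = g(1.564384) = 1.552508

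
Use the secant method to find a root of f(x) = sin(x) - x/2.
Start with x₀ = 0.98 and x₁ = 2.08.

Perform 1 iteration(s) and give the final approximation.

f(x) = sin(x) - x/2
x₀ = 0.98, x₁ = 2.08

Secant formula: x_{n+1} = x_n - f(x_n)(x_n - x_{n-1})/(f(x_n) - f(x_{n-1}))

Iteration 1:
  f(0.980000) = 0.340497
  f(2.080000) = -0.166867
  x_2 = 2.080000 - (-0.166867)×(2.080000 - 0.980000)/(-0.166867 - 0.340497)
       = 1.718221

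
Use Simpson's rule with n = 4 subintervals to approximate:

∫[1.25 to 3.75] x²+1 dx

f(x) = x²+1
a = 1.25, b = 3.75, n = 4
h = (b - a)/n = 0.625000

Simpson's rule: (h/3)[f(x₀) + 4f(x₁) + 2f(x₂) + ... + f(xₙ)]

x_0 = 1.2500, f(x_0) = 2.562500, coefficient = 1
x_1 = 1.8750, f(x_1) = 4.515625, coefficient = 4
x_2 = 2.5000, f(x_2) = 7.250000, coefficient = 2
x_3 = 3.1250, f(x_3) = 10.765625, coefficient = 4
x_4 = 3.7500, f(x_4) = 15.062500, coefficient = 1

I ≈ (0.625000/3) × 93.250000 = 19.427083
Exact value: 19.427083
Error: 0.000000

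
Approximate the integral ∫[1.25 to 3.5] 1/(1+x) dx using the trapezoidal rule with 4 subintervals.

f(x) = 1/(1+x)
a = 1.25, b = 3.5, n = 4
h = (b - a)/n = 0.562500

Trapezoidal rule: (h/2)[f(x₀) + 2f(x₁) + 2f(x₂) + ... + f(xₙ)]

x_0 = 1.2500, f(x_0) = 0.444444, coefficient = 1
x_1 = 1.8125, f(x_1) = 0.355556, coefficient = 2
x_2 = 2.3750, f(x_2) = 0.296296, coefficient = 2
x_3 = 2.9375, f(x_3) = 0.253968, coefficient = 2
x_4 = 3.5000, f(x_4) = 0.222222, coefficient = 1

I ≈ (0.562500/2) × 2.478307 = 0.697024
Exact value: 0.693147
Error: 0.003877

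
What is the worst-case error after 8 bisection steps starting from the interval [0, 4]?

Bisection error bound: |error| ≤ (b-a)/2^n
|error| ≤ (4 - 0)/2^8 = 4/2^8
|error| ≤ 0.0156250000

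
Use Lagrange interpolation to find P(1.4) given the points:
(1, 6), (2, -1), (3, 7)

Lagrange interpolation formula:
P(x) = Σ yᵢ × Lᵢ(x)
where Lᵢ(x) = Π_{j≠i} (x - xⱼ)/(xᵢ - xⱼ)

L_0(1.4) = (1.4 - 2)/(1 - 2) × (1.4 - 3)/(1 - 3) = 0.480000
L_1(1.4) = (1.4 - 1)/(2 - 1) × (1.4 - 3)/(2 - 3) = 0.640000
L_2(1.4) = (1.4 - 1)/(3 - 1) × (1.4 - 2)/(3 - 2) = -0.120000

P(1.4) = 6×L_0(1.4) + (-1)×L_1(1.4) + 7×L_2(1.4)
P(1.4) = 1.400000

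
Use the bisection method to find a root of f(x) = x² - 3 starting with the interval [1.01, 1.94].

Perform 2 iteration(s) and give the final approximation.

f(x) = x² - 3
Initial interval: [1.01, 1.94]

Iteration 1:
  c_1 = (1.010000 + 1.940000)/2 = 1.475000
  f(c_1) = f(1.475000) = -0.824375
  f(a) × f(c) ≥ 0, new interval: [1.475000, 1.940000]
Iteration 2:
  c_2 = (1.475000 + 1.940000)/2 = 1.707500
  f(c_2) = f(1.707500) = -0.084444
  f(a) × f(c) ≥ 0, new interval: [1.707500, 1.940000]

After 2 iteration(s), the approximation is c_2 = 1.707500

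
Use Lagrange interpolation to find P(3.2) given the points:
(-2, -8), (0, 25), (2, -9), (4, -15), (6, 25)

Lagrange interpolation formula:
P(x) = Σ yᵢ × Lᵢ(x)
where Lᵢ(x) = Π_{j≠i} (x - xⱼ)/(xᵢ - xⱼ)

L_0(3.2) = (3.2 - 0)/(-2 - 0) × (3.2 - 2)/(-2 - 2) × (3.2 - 4)/(-2 - 4) × (3.2 - 6)/(-2 - 6) = 0.022400
L_1(3.2) = (3.2 - (-2))/(0 - (-2)) × (3.2 - 2)/(0 - 2) × (3.2 - 4)/(0 - 4) × (3.2 - 6)/(0 - 6) = -0.145600
L_2(3.2) = (3.2 - (-2))/(2 - (-2)) × (3.2 - 0)/(2 - 0) × (3.2 - 4)/(2 - 4) × (3.2 - 6)/(2 - 6) = 0.582400
L_3(3.2) = (3.2 - (-2))/(4 - (-2)) × (3.2 - 0)/(4 - 0) × (3.2 - 2)/(4 - 2) × (3.2 - 6)/(4 - 6) = 0.582400
L_4(3.2) = (3.2 - (-2))/(6 - (-2)) × (3.2 - 0)/(6 - 0) × (3.2 - 2)/(6 - 2) × (3.2 - 4)/(6 - 4) = -0.041600

P(3.2) = (-8)×L_0(3.2) + 25×L_1(3.2) + (-9)×L_2(3.2) + (-15)×L_3(3.2) + 25×L_4(3.2)
P(3.2) = -18.836800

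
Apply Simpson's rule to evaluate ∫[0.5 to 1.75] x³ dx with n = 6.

f(x) = x³
a = 0.5, b = 1.75, n = 6
h = (b - a)/n = 0.208333

Simpson's rule: (h/3)[f(x₀) + 4f(x₁) + 2f(x₂) + ... + f(xₙ)]

x_0 = 0.5000, f(x_0) = 0.125000, coefficient = 1
x_1 = 0.7083, f(x_1) = 0.355396, coefficient = 4
x_2 = 0.9167, f(x_2) = 0.770255, coefficient = 2
x_3 = 1.1250, f(x_3) = 1.423828, coefficient = 4
x_4 = 1.3333, f(x_4) = 2.370370, coefficient = 2
x_5 = 1.5417, f(x_5) = 3.664135, coefficient = 4
x_6 = 1.7500, f(x_6) = 5.359375, coefficient = 1

I ≈ (0.208333/3) × 33.539063 = 2.329102
Exact value: 2.329102
Error: 0.000000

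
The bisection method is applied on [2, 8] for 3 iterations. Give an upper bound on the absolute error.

Bisection error bound: |error| ≤ (b-a)/2^n
|error| ≤ (8 - 2)/2^3 = 6/2^3
|error| ≤ 0.7500000000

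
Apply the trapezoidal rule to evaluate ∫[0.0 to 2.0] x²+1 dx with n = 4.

f(x) = x²+1
a = 0.0, b = 2.0, n = 4
h = (b - a)/n = 0.500000

Trapezoidal rule: (h/2)[f(x₀) + 2f(x₁) + 2f(x₂) + ... + f(xₙ)]

x_0 = 0.0000, f(x_0) = 1.000000, coefficient = 1
x_1 = 0.5000, f(x_1) = 1.250000, coefficient = 2
x_2 = 1.0000, f(x_2) = 2.000000, coefficient = 2
x_3 = 1.5000, f(x_3) = 3.250000, coefficient = 2
x_4 = 2.0000, f(x_4) = 5.000000, coefficient = 1

I ≈ (0.500000/2) × 19.000000 = 4.750000
Exact value: 4.666667
Error: 0.083333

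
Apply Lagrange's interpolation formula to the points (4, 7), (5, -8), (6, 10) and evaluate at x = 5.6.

Lagrange interpolation formula:
P(x) = Σ yᵢ × Lᵢ(x)
where Lᵢ(x) = Π_{j≠i} (x - xⱼ)/(xᵢ - xⱼ)

L_0(5.6) = (5.6 - 5)/(4 - 5) × (5.6 - 6)/(4 - 6) = -0.120000
L_1(5.6) = (5.6 - 4)/(5 - 4) × (5.6 - 6)/(5 - 6) = 0.640000
L_2(5.6) = (5.6 - 4)/(6 - 4) × (5.6 - 5)/(6 - 5) = 0.480000

P(5.6) = 7×L_0(5.6) + (-8)×L_1(5.6) + 10×L_2(5.6)
P(5.6) = -1.160000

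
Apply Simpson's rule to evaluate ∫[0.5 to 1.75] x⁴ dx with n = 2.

f(x) = x⁴
a = 0.5, b = 1.75, n = 2
h = (b - a)/n = 0.625000

Simpson's rule: (h/3)[f(x₀) + 4f(x₁) + 2f(x₂) + ... + f(xₙ)]

x_0 = 0.5000, f(x_0) = 0.062500, coefficient = 1
x_1 = 1.1250, f(x_1) = 1.601807, coefficient = 4
x_2 = 1.7500, f(x_2) = 9.378906, coefficient = 1

I ≈ (0.625000/3) × 15.848633 = 3.301799
Exact value: 3.276367
Error: 0.025431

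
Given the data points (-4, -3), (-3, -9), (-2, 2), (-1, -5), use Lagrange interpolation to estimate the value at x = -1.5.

Lagrange interpolation formula:
P(x) = Σ yᵢ × Lᵢ(x)
where Lᵢ(x) = Π_{j≠i} (x - xⱼ)/(xᵢ - xⱼ)

L_0(-1.5) = (-1.5 - (-3))/(-4 - (-3)) × (-1.5 - (-2))/(-4 - (-2)) × (-1.5 - (-1))/(-4 - (-1)) = 0.062500
L_1(-1.5) = (-1.5 - (-4))/(-3 - (-4)) × (-1.5 - (-2))/(-3 - (-2)) × (-1.5 - (-1))/(-3 - (-1)) = -0.312500
L_2(-1.5) = (-1.5 - (-4))/(-2 - (-4)) × (-1.5 - (-3))/(-2 - (-3)) × (-1.5 - (-1))/(-2 - (-1)) = 0.937500
L_3(-1.5) = (-1.5 - (-4))/(-1 - (-4)) × (-1.5 - (-3))/(-1 - (-3)) × (-1.5 - (-2))/(-1 - (-2)) = 0.312500

P(-1.5) = (-3)×L_0(-1.5) + (-9)×L_1(-1.5) + 2×L_2(-1.5) + (-5)×L_3(-1.5)
P(-1.5) = 2.937500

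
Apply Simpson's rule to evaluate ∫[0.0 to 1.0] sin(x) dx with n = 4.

f(x) = sin(x)
a = 0.0, b = 1.0, n = 4
h = (b - a)/n = 0.250000

Simpson's rule: (h/3)[f(x₀) + 4f(x₁) + 2f(x₂) + ... + f(xₙ)]

x_0 = 0.0000, f(x_0) = 0.000000, coefficient = 1
x_1 = 0.2500, f(x_1) = 0.247404, coefficient = 4
x_2 = 0.5000, f(x_2) = 0.479426, coefficient = 2
x_3 = 0.7500, f(x_3) = 0.681639, coefficient = 4
x_4 = 1.0000, f(x_4) = 0.841471, coefficient = 1

I ≈ (0.250000/3) × 5.516493 = 0.459708
Exact value: 0.459698
Error: 0.000010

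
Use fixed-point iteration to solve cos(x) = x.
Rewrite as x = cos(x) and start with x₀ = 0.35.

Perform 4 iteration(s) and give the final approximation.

Equation: cos(x) = x
Fixed-point form: x = cos(x)
x₀ = 0.35

x_1 = g(0.350000) = 0.939373
x_2 = g(0.939373) = 0.590294
x_3 = g(0.590294) = 0.830777
x_4 = g(0.830777) = 0.674302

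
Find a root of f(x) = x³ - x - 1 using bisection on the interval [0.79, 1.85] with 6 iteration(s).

f(x) = x³ - x - 1
Initial interval: [0.79, 1.85]

Iteration 1:
  c_1 = (0.790000 + 1.850000)/2 = 1.320000
  f(c_1) = f(1.320000) = -0.020032
  f(a) × f(c) ≥ 0, new interval: [1.320000, 1.850000]
Iteration 2:
  c_2 = (1.320000 + 1.850000)/2 = 1.585000
  f(c_2) = f(1.585000) = 1.396877
  f(a) × f(c) < 0, new interval: [1.320000, 1.585000]
Iteration 3:
  c_3 = (1.320000 + 1.585000)/2 = 1.452500
  f(c_3) = f(1.452500) = 0.611921
  f(a) × f(c) < 0, new interval: [1.320000, 1.452500]
Iteration 4:
  c_4 = (1.320000 + 1.452500)/2 = 1.386250
  f(c_4) = f(1.386250) = 0.277691
  f(a) × f(c) < 0, new interval: [1.320000, 1.386250]
Iteration 5:
  c_5 = (1.320000 + 1.386250)/2 = 1.353125
  f(c_5) = f(1.353125) = 0.124376
  f(a) × f(c) < 0, new interval: [1.320000, 1.353125]
Iteration 6:
  c_6 = (1.320000 + 1.353125)/2 = 1.336562
  f(c_6) = f(1.336562) = 0.051072
  f(a) × f(c) < 0, new interval: [1.320000, 1.336562]

After 6 iteration(s), the approximation is c_6 = 1.336562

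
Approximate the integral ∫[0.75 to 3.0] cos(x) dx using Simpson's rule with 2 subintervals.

f(x) = cos(x)
a = 0.75, b = 3.0, n = 2
h = (b - a)/n = 1.125000

Simpson's rule: (h/3)[f(x₀) + 4f(x₁) + 2f(x₂) + ... + f(xₙ)]

x_0 = 0.7500, f(x_0) = 0.731689, coefficient = 1
x_1 = 1.8750, f(x_1) = -0.299534, coefficient = 4
x_2 = 3.0000, f(x_2) = -0.989992, coefficient = 1

I ≈ (1.125000/3) × -1.456438 = -0.546164
Exact value: -0.540519
Error: 0.005645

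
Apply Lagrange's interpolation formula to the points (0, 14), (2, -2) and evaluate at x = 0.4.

Lagrange interpolation formula:
P(x) = Σ yᵢ × Lᵢ(x)
where Lᵢ(x) = Π_{j≠i} (x - xⱼ)/(xᵢ - xⱼ)

L_0(0.4) = (0.4 - 2)/(0 - 2) = 0.800000
L_1(0.4) = (0.4 - 0)/(2 - 0) = 0.200000

P(0.4) = 14×L_0(0.4) + (-2)×L_1(0.4)
P(0.4) = 10.800000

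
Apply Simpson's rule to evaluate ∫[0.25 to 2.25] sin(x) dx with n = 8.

f(x) = sin(x)
a = 0.25, b = 2.25, n = 8
h = (b - a)/n = 0.250000

Simpson's rule: (h/3)[f(x₀) + 4f(x₁) + 2f(x₂) + ... + f(xₙ)]

x_0 = 0.2500, f(x_0) = 0.247404, coefficient = 1
x_1 = 0.5000, f(x_1) = 0.479426, coefficient = 4
x_2 = 0.7500, f(x_2) = 0.681639, coefficient = 2
x_3 = 1.0000, f(x_3) = 0.841471, coefficient = 4
x_4 = 1.2500, f(x_4) = 0.948985, coefficient = 2
x_5 = 1.5000, f(x_5) = 0.997495, coefficient = 4
x_6 = 1.7500, f(x_6) = 0.983986, coefficient = 2
x_7 = 2.0000, f(x_7) = 0.909297, coefficient = 4
x_8 = 2.2500, f(x_8) = 0.778073, coefficient = 1

I ≈ (0.250000/3) × 19.165452 = 1.597121
Exact value: 1.597086
Error: 0.000035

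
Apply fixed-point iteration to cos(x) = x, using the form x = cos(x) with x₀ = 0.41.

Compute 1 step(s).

Equation: cos(x) = x
Fixed-point form: x = cos(x)
x₀ = 0.41

x_1 = g(0.410000) = 0.917121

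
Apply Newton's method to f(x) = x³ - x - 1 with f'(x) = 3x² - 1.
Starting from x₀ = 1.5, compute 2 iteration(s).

f(x) = x³ - x - 1
f'(x) = 3x² - 1
x₀ = 1.5

Newton-Raphson formula: x_{n+1} = x_n - f(x_n)/f'(x_n)

Iteration 1:
  f(1.500000) = 0.875000
  f'(1.500000) = 5.750000
  x_1 = 1.500000 - 0.875000/5.750000 = 1.347826
Iteration 2:
  f(1.347826) = 0.100682
  f'(1.347826) = 4.449905
  x_2 = 1.347826 - 0.100682/4.449905 = 1.325200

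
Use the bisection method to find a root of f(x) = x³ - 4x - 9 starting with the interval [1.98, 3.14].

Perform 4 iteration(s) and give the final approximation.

f(x) = x³ - 4x - 9
Initial interval: [1.98, 3.14]

Iteration 1:
  c_1 = (1.980000 + 3.140000)/2 = 2.560000
  f(c_1) = f(2.560000) = -2.462784
  f(a) × f(c) ≥ 0, new interval: [2.560000, 3.140000]
Iteration 2:
  c_2 = (2.560000 + 3.140000)/2 = 2.850000
  f(c_2) = f(2.850000) = 2.749125
  f(a) × f(c) < 0, new interval: [2.560000, 2.850000]
Iteration 3:
  c_3 = (2.560000 + 2.850000)/2 = 2.705000
  f(c_3) = f(2.705000) = -0.027447
  f(a) × f(c) ≥ 0, new interval: [2.705000, 2.850000]
Iteration 4:
  c_4 = (2.705000 + 2.850000)/2 = 2.777500
  f(c_4) = f(2.777500) = 1.317041
  f(a) × f(c) < 0, new interval: [2.705000, 2.777500]

After 4 iteration(s), the approximation is c_4 = 2.777500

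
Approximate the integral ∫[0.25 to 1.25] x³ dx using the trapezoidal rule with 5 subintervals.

f(x) = x³
a = 0.25, b = 1.25, n = 5
h = (b - a)/n = 0.200000

Trapezoidal rule: (h/2)[f(x₀) + 2f(x₁) + 2f(x₂) + ... + f(xₙ)]

x_0 = 0.2500, f(x_0) = 0.015625, coefficient = 1
x_1 = 0.4500, f(x_1) = 0.091125, coefficient = 2
x_2 = 0.6500, f(x_2) = 0.274625, coefficient = 2
x_3 = 0.8500, f(x_3) = 0.614125, coefficient = 2
x_4 = 1.0500, f(x_4) = 1.157625, coefficient = 2
x_5 = 1.2500, f(x_5) = 1.953125, coefficient = 1

I ≈ (0.200000/2) × 6.243750 = 0.624375
Exact value: 0.609375
Error: 0.015000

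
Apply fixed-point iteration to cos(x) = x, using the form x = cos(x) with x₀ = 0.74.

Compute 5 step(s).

Equation: cos(x) = x
Fixed-point form: x = cos(x)
x₀ = 0.74

x_1 = g(0.740000) = 0.738469
x_2 = g(0.738469) = 0.739500
x_3 = g(0.739500) = 0.738805
x_4 = g(0.738805) = 0.739274
x_5 = g(0.739274) = 0.738958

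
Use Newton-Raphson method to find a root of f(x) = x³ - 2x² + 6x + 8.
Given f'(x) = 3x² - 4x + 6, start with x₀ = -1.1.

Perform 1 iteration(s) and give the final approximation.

f(x) = x³ - 2x² + 6x + 8
f'(x) = 3x² - 4x + 6
x₀ = -1.1

Newton-Raphson formula: x_{n+1} = x_n - f(x_n)/f'(x_n)

Iteration 1:
  f(-1.100000) = -2.351000
  f'(-1.100000) = 14.030000
  x_1 = -1.100000 - (-2.351000)/14.030000 = -0.932431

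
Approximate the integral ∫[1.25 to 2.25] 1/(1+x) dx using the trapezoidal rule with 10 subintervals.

f(x) = 1/(1+x)
a = 1.25, b = 2.25, n = 10
h = (b - a)/n = 0.100000

Trapezoidal rule: (h/2)[f(x₀) + 2f(x₁) + 2f(x₂) + ... + f(xₙ)]

x_0 = 1.2500, f(x_0) = 0.444444, coefficient = 1
x_1 = 1.3500, f(x_1) = 0.425532, coefficient = 2
x_2 = 1.4500, f(x_2) = 0.408163, coefficient = 2
x_3 = 1.5500, f(x_3) = 0.392157, coefficient = 2
x_4 = 1.6500, f(x_4) = 0.377358, coefficient = 2
x_5 = 1.7500, f(x_5) = 0.363636, coefficient = 2
x_6 = 1.8500, f(x_6) = 0.350877, coefficient = 2
x_7 = 1.9500, f(x_7) = 0.338983, coefficient = 2
x_8 = 2.0500, f(x_8) = 0.327869, coefficient = 2
x_9 = 2.1500, f(x_9) = 0.317460, coefficient = 2
x_10 = 2.2500, f(x_10) = 0.307692, coefficient = 1

I ≈ (0.100000/2) × 7.356209 = 0.367810
Exact value: 0.367725
Error: 0.000086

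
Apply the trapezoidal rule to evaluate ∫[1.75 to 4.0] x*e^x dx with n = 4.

f(x) = x*e^x
a = 1.75, b = 4.0, n = 4
h = (b - a)/n = 0.562500

Trapezoidal rule: (h/2)[f(x₀) + 2f(x₁) + 2f(x₂) + ... + f(xₙ)]

x_0 = 1.7500, f(x_0) = 10.070555, coefficient = 1
x_1 = 2.3125, f(x_1) = 23.355423, coefficient = 2
x_2 = 2.8750, f(x_2) = 50.960594, coefficient = 2
x_3 = 3.4375, f(x_3) = 106.937491, coefficient = 2
x_4 = 4.0000, f(x_4) = 218.392600, coefficient = 1

I ≈ (0.562500/2) × 590.970170 = 166.210360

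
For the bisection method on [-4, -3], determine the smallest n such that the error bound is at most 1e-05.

We need (b-a)/2^n ≤ 1e-05
(-3 - (-4))/2^n ≤ 1e-05
1/2^n ≤ 1e-05
2^n ≥ 100000
n ≥ log₂(100000) = 16.61
n ≥ 17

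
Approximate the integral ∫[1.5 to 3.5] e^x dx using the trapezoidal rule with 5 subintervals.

f(x) = e^x
a = 1.5, b = 3.5, n = 5
h = (b - a)/n = 0.400000

Trapezoidal rule: (h/2)[f(x₀) + 2f(x₁) + 2f(x₂) + ... + f(xₙ)]

x_0 = 1.5000, f(x_0) = 4.481689, coefficient = 1
x_1 = 1.9000, f(x_1) = 6.685894, coefficient = 2
x_2 = 2.3000, f(x_2) = 9.974182, coefficient = 2
x_3 = 2.7000, f(x_3) = 14.879732, coefficient = 2
x_4 = 3.1000, f(x_4) = 22.197951, coefficient = 2
x_5 = 3.5000, f(x_5) = 33.115452, coefficient = 1

I ≈ (0.400000/2) × 145.072661 = 29.014532
Exact value: 28.633763
Error: 0.380769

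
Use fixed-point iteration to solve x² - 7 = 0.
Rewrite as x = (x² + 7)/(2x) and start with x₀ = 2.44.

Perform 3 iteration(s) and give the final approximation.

Equation: x² - 7 = 0
Fixed-point form: x = (x² + 7)/(2x)
x₀ = 2.44

x_1 = g(2.440000) = 2.654426
x_2 = g(2.654426) = 2.645765
x_3 = g(2.645765) = 2.645751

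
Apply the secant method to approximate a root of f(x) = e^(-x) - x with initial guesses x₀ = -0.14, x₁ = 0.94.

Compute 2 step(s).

f(x) = e^(-x) - x
x₀ = -0.14, x₁ = 0.94

Secant formula: x_{n+1} = x_n - f(x_n)(x_n - x_{n-1})/(f(x_n) - f(x_{n-1}))

Iteration 1:
  f(-0.140000) = 1.290274
  f(0.940000) = -0.549372
  x_2 = 0.940000 - (-0.549372)×(0.940000 - (-0.140000))/(-0.549372 - 1.290274)
       = 0.617480
Iteration 2:
  f(0.940000) = -0.549372
  f(0.617480) = -0.078179
  x_3 = 0.617480 - (-0.078179)×(0.617480 - 0.940000)/(-0.078179 - (-0.549372))
       = 0.563969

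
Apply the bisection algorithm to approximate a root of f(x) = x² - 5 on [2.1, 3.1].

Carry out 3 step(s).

f(x) = x² - 5
Initial interval: [2.1, 3.1]

Iteration 1:
  c_1 = (2.100000 + 3.100000)/2 = 2.600000
  f(c_1) = f(2.600000) = 1.760000
  f(a) × f(c) < 0, new interval: [2.100000, 2.600000]
Iteration 2:
  c_2 = (2.100000 + 2.600000)/2 = 2.350000
  f(c_2) = f(2.350000) = 0.522500
  f(a) × f(c) < 0, new interval: [2.100000, 2.350000]
Iteration 3:
  c_3 = (2.100000 + 2.350000)/2 = 2.225000
  f(c_3) = f(2.225000) = -0.049375
  f(a) × f(c) ≥ 0, new interval: [2.225000, 2.350000]

After 3 iteration(s), the approximation is c_3 = 2.225000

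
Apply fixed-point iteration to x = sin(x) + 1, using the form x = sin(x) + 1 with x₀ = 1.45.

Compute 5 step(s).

Equation: x = sin(x) + 1
Fixed-point form: x = sin(x) + 1
x₀ = 1.45

x_1 = g(1.450000) = 1.992713
x_2 = g(1.992713) = 1.912306
x_3 = g(1.912306) = 1.942250
x_4 = g(1.942250) = 1.931801
x_5 = g(1.931801) = 1.935543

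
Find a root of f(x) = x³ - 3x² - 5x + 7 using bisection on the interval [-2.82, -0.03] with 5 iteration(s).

f(x) = x³ - 3x² - 5x + 7
Initial interval: [-2.82, -0.03]

Iteration 1:
  c_1 = (-2.820000 + (-0.030000))/2 = -1.425000
  f(c_1) = f(-1.425000) = 5.139484
  f(a) × f(c) < 0, new interval: [-2.820000, -1.425000]
Iteration 2:
  c_2 = (-2.820000 + (-1.425000))/2 = -2.122500
  f(c_2) = f(-2.122500) = -5.464395
  f(a) × f(c) ≥ 0, new interval: [-2.122500, -1.425000]
Iteration 3:
  c_3 = (-2.122500 + (-1.425000))/2 = -1.773750
  f(c_3) = f(-1.773750) = 0.849630
  f(a) × f(c) < 0, new interval: [-2.122500, -1.773750]
Iteration 4:
  c_4 = (-2.122500 + (-1.773750))/2 = -1.948125
  f(c_4) = f(-1.948125) = -2.038455
  f(a) × f(c) ≥ 0, new interval: [-1.948125, -1.773750]
Iteration 5:
  c_5 = (-1.948125 + (-1.773750))/2 = -1.860937
  f(c_5) = f(-1.860937) = -0.529169
  f(a) × f(c) ≥ 0, new interval: [-1.860937, -1.773750]

After 5 iteration(s), the approximation is c_5 = -1.860937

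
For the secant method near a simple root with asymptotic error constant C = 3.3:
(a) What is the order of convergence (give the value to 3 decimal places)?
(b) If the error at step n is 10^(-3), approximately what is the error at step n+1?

(a) Secant method has superlinear convergence with order φ = (1+√5)/2 ≈ 1.618.
    This means |e_{n+1}| ≈ C|e_n|^1.618.

(b) With |e_n| = 10^(-3) and C = 3.3:
    |e_{n+1}| ≈ 3.3 × (10^(-3))^1.618 = 3.3 × 10^(-4.85)

(a) ≈ 1.618 (golden ratio); (b) |e_{n+1}| ≈ 4.618e-05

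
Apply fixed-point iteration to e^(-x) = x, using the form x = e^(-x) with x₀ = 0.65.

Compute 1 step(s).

Equation: e^(-x) = x
Fixed-point form: x = e^(-x)
x₀ = 0.65

x_1 = g(0.650000) = 0.522046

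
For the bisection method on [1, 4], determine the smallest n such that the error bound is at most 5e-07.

We need (b-a)/2^n ≤ 5e-07
(4 - 1)/2^n ≤ 5e-07
3/2^n ≤ 5e-07
2^n ≥ 6000000
n ≥ log₂(6000000) = 22.52
n ≥ 23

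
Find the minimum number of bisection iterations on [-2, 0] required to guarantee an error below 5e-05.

We need (b-a)/2^n ≤ 5e-05
(0 - (-2))/2^n ≤ 5e-05
2/2^n ≤ 5e-05
2^n ≥ 40000
n ≥ log₂(40000) = 15.29
n ≥ 16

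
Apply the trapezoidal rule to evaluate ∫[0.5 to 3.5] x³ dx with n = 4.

f(x) = x³
a = 0.5, b = 3.5, n = 4
h = (b - a)/n = 0.750000

Trapezoidal rule: (h/2)[f(x₀) + 2f(x₁) + 2f(x₂) + ... + f(xₙ)]

x_0 = 0.5000, f(x_0) = 0.125000, coefficient = 1
x_1 = 1.2500, f(x_1) = 1.953125, coefficient = 2
x_2 = 2.0000, f(x_2) = 8.000000, coefficient = 2
x_3 = 2.7500, f(x_3) = 20.796875, coefficient = 2
x_4 = 3.5000, f(x_4) = 42.875000, coefficient = 1

I ≈ (0.750000/2) × 104.500000 = 39.187500
Exact value: 37.500000
Error: 1.687500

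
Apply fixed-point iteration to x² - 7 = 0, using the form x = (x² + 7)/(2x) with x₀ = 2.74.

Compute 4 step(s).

Equation: x² - 7 = 0
Fixed-point form: x = (x² + 7)/(2x)
x₀ = 2.74

x_1 = g(2.740000) = 2.647372
x_2 = g(2.647372) = 2.645752
x_3 = g(2.645752) = 2.645751
x_4 = g(2.645751) = 2.645751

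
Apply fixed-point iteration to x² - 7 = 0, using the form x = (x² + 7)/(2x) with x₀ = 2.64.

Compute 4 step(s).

Equation: x² - 7 = 0
Fixed-point form: x = (x² + 7)/(2x)
x₀ = 2.64

x_1 = g(2.640000) = 2.645758
x_2 = g(2.645758) = 2.645751
x_3 = g(2.645751) = 2.645751
x_4 = g(2.645751) = 2.645751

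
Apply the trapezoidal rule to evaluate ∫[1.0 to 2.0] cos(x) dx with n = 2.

f(x) = cos(x)
a = 1.0, b = 2.0, n = 2
h = (b - a)/n = 0.500000

Trapezoidal rule: (h/2)[f(x₀) + 2f(x₁) + 2f(x₂) + ... + f(xₙ)]

x_0 = 1.0000, f(x_0) = 0.540302, coefficient = 1
x_1 = 1.5000, f(x_1) = 0.070737, coefficient = 2
x_2 = 2.0000, f(x_2) = -0.416147, coefficient = 1

I ≈ (0.500000/2) × 0.265630 = 0.066407
Exact value: 0.067826
Error: 0.001419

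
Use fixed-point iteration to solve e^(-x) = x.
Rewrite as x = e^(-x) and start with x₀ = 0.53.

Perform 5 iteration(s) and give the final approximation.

Equation: e^(-x) = x
Fixed-point form: x = e^(-x)
x₀ = 0.53

x_1 = g(0.530000) = 0.588605
x_2 = g(0.588605) = 0.555101
x_3 = g(0.555101) = 0.574014
x_4 = g(0.574014) = 0.563260
x_5 = g(0.563260) = 0.569350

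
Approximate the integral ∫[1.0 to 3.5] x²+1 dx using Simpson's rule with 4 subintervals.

f(x) = x²+1
a = 1.0, b = 3.5, n = 4
h = (b - a)/n = 0.625000

Simpson's rule: (h/3)[f(x₀) + 4f(x₁) + 2f(x₂) + ... + f(xₙ)]

x_0 = 1.0000, f(x_0) = 2.000000, coefficient = 1
x_1 = 1.6250, f(x_1) = 3.640625, coefficient = 4
x_2 = 2.2500, f(x_2) = 6.062500, coefficient = 2
x_3 = 2.8750, f(x_3) = 9.265625, coefficient = 4
x_4 = 3.5000, f(x_4) = 13.250000, coefficient = 1

I ≈ (0.625000/3) × 79.000000 = 16.458333
Exact value: 16.458333
Error: 0.000000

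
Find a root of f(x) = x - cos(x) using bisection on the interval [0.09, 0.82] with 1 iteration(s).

f(x) = x - cos(x)
Initial interval: [0.09, 0.82]

Iteration 1:
  c_1 = (0.090000 + 0.820000)/2 = 0.455000
  f(c_1) = f(0.455000) = -0.443261
  f(a) × f(c) ≥ 0, new interval: [0.455000, 0.820000]

After 1 iteration(s), the approximation is c_1 = 0.455000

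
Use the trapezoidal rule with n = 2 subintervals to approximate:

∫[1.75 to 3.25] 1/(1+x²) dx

f(x) = 1/(1+x²)
a = 1.75, b = 3.25, n = 2
h = (b - a)/n = 0.750000

Trapezoidal rule: (h/2)[f(x₀) + 2f(x₁) + 2f(x₂) + ... + f(xₙ)]

x_0 = 1.7500, f(x_0) = 0.246154, coefficient = 1
x_1 = 2.5000, f(x_1) = 0.137931, coefficient = 2
x_2 = 3.2500, f(x_2) = 0.086486, coefficient = 1

I ≈ (0.750000/2) × 0.608502 = 0.228188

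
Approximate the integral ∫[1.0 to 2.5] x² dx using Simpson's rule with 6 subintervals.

f(x) = x²
a = 1.0, b = 2.5, n = 6
h = (b - a)/n = 0.250000

Simpson's rule: (h/3)[f(x₀) + 4f(x₁) + 2f(x₂) + ... + f(xₙ)]

x_0 = 1.0000, f(x_0) = 1.000000, coefficient = 1
x_1 = 1.2500, f(x_1) = 1.562500, coefficient = 4
x_2 = 1.5000, f(x_2) = 2.250000, coefficient = 2
x_3 = 1.7500, f(x_3) = 3.062500, coefficient = 4
x_4 = 2.0000, f(x_4) = 4.000000, coefficient = 2
x_5 = 2.2500, f(x_5) = 5.062500, coefficient = 4
x_6 = 2.5000, f(x_6) = 6.250000, coefficient = 1

I ≈ (0.250000/3) × 58.500000 = 4.875000
Exact value: 4.875000
Error: 0.000000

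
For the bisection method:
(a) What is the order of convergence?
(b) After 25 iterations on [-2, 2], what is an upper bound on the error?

(a) Bisection has linear (order 1) convergence; the error is halved each step.

(b) Error bound = (b-a)/2^n = (2 - (-2))/2^{25}
    = 4/2^{25}

(a) 1 (linear); (b) error ≤ 1.19e-07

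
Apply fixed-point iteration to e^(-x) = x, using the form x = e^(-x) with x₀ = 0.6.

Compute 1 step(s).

Equation: e^(-x) = x
Fixed-point form: x = e^(-x)
x₀ = 0.6

x_1 = g(0.600000) = 0.548812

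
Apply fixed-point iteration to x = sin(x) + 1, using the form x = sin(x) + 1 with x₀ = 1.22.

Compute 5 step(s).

Equation: x = sin(x) + 1
Fixed-point form: x = sin(x) + 1
x₀ = 1.22

x_1 = g(1.220000) = 1.939099
x_2 = g(1.939099) = 1.932940
x_3 = g(1.932940) = 1.935140
x_4 = g(1.935140) = 1.934358
x_5 = g(1.934358) = 1.934636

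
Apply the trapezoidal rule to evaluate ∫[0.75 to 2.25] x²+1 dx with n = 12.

f(x) = x²+1
a = 0.75, b = 2.25, n = 12
h = (b - a)/n = 0.125000

Trapezoidal rule: (h/2)[f(x₀) + 2f(x₁) + 2f(x₂) + ... + f(xₙ)]

x_0 = 0.7500, f(x_0) = 1.562500, coefficient = 1
x_1 = 0.8750, f(x_1) = 1.765625, coefficient = 2
x_2 = 1.0000, f(x_2) = 2.000000, coefficient = 2
x_3 = 1.1250, f(x_3) = 2.265625, coefficient = 2
x_4 = 1.2500, f(x_4) = 2.562500, coefficient = 2
x_5 = 1.3750, f(x_5) = 2.890625, coefficient = 2
x_6 = 1.5000, f(x_6) = 3.250000, coefficient = 2
x_7 = 1.6250, f(x_7) = 3.640625, coefficient = 2
x_8 = 1.7500, f(x_8) = 4.062500, coefficient = 2
x_9 = 1.8750, f(x_9) = 4.515625, coefficient = 2
x_10 = 2.0000, f(x_10) = 5.000000, coefficient = 2
x_11 = 2.1250, f(x_11) = 5.515625, coefficient = 2
x_12 = 2.2500, f(x_12) = 6.062500, coefficient = 1

I ≈ (0.125000/2) × 82.562500 = 5.160156
Exact value: 5.156250
Error: 0.003906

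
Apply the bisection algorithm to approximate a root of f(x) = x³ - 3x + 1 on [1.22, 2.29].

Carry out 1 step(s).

f(x) = x³ - 3x + 1
Initial interval: [1.22, 2.29]

Iteration 1:
  c_1 = (1.220000 + 2.290000)/2 = 1.755000
  f(c_1) = f(1.755000) = 1.140444
  f(a) × f(c) < 0, new interval: [1.220000, 1.755000]

After 1 iteration(s), the approximation is c_1 = 1.755000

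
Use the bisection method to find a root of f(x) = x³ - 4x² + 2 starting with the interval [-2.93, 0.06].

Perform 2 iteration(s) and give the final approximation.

f(x) = x³ - 4x² + 2
Initial interval: [-2.93, 0.06]

Iteration 1:
  c_1 = (-2.930000 + 0.060000)/2 = -1.435000
  f(c_1) = f(-1.435000) = -9.191888
  f(a) × f(c) ≥ 0, new interval: [-1.435000, 0.060000]
Iteration 2:
  c_2 = (-1.435000 + 0.060000)/2 = -0.687500
  f(c_2) = f(-0.687500) = -0.215576
  f(a) × f(c) ≥ 0, new interval: [-0.687500, 0.060000]

After 2 iteration(s), the approximation is c_2 = -0.687500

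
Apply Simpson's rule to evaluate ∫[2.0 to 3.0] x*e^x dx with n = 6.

f(x) = x*e^x
a = 2.0, b = 3.0, n = 6
h = (b - a)/n = 0.166667

Simpson's rule: (h/3)[f(x₀) + 4f(x₁) + 2f(x₂) + ... + f(xₙ)]

x_0 = 2.0000, f(x_0) = 14.778112, coefficient = 1
x_1 = 2.1667, f(x_1) = 18.913133, coefficient = 4
x_2 = 2.3333, f(x_2) = 24.061937, coefficient = 2
x_3 = 2.5000, f(x_3) = 30.456235, coefficient = 4
x_4 = 2.6667, f(x_4) = 38.378443, coefficient = 2
x_5 = 2.8333, f(x_5) = 48.172446, coefficient = 4
x_6 = 3.0000, f(x_6) = 60.256611, coefficient = 1

I ≈ (0.166667/3) × 590.082740 = 32.782374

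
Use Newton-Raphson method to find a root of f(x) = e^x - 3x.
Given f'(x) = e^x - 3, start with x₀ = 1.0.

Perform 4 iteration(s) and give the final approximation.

f(x) = e^x - 3x
f'(x) = e^x - 3
x₀ = 1.0

Newton-Raphson formula: x_{n+1} = x_n - f(x_n)/f'(x_n)

Iteration 1:
  f(1.000000) = -0.281718
  f'(1.000000) = -0.281718
  x_1 = 1.000000 - (-0.281718)/(-0.281718) = 0.000000
Iteration 2:
  f(0.000000) = 1.000000
  f'(0.000000) = -2.000000
  x_2 = 0.000000 - 1.000000/(-2.000000) = 0.500000
Iteration 3:
  f(0.500000) = 0.148721
  f'(0.500000) = -1.351279
  x_3 = 0.500000 - 0.148721/(-1.351279) = 0.610060
Iteration 4:
  f(0.610060) = 0.010362
  f'(0.610060) = -1.159459
  x_4 = 0.610060 - 0.010362/(-1.159459) = 0.618997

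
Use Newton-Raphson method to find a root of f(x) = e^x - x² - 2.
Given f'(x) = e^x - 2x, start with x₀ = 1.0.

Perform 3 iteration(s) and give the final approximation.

f(x) = e^x - x² - 2
f'(x) = e^x - 2x
x₀ = 1.0

Newton-Raphson formula: x_{n+1} = x_n - f(x_n)/f'(x_n)

Iteration 1:
  f(1.000000) = -0.281718
  f'(1.000000) = 0.718282
  x_1 = 1.000000 - (-0.281718)/0.718282 = 1.392211
Iteration 2:
  f(1.392211) = 0.085485
  f'(1.392211) = 1.239315
  x_2 = 1.392211 - 0.085485/1.239315 = 1.323233
Iteration 3:
  f(1.323233) = 0.004598
  f'(1.323233) = 1.109078
  x_3 = 1.323233 - 0.004598/1.109078 = 1.319087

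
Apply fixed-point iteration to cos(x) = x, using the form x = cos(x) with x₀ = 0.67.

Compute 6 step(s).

Equation: cos(x) = x
Fixed-point form: x = cos(x)
x₀ = 0.67

x_1 = g(0.670000) = 0.783822
x_2 = g(0.783822) = 0.708221
x_3 = g(0.708221) = 0.759521
x_4 = g(0.759521) = 0.725166
x_5 = g(0.725166) = 0.748389
x_6 = g(0.748389) = 0.732786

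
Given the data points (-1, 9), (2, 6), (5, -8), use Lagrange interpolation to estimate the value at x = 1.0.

Lagrange interpolation formula:
P(x) = Σ yᵢ × Lᵢ(x)
where Lᵢ(x) = Π_{j≠i} (x - xⱼ)/(xᵢ - xⱼ)

L_0(1.0) = (1.0 - 2)/(-1 - 2) × (1.0 - 5)/(-1 - 5) = 0.222222
L_1(1.0) = (1.0 - (-1))/(2 - (-1)) × (1.0 - 5)/(2 - 5) = 0.888889
L_2(1.0) = (1.0 - (-1))/(5 - (-1)) × (1.0 - 2)/(5 - 2) = -0.111111

P(1.0) = 9×L_0(1.0) + 6×L_1(1.0) + (-8)×L_2(1.0)
P(1.0) = 8.222222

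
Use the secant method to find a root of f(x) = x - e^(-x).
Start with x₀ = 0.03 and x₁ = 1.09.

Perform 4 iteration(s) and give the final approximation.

f(x) = x - e^(-x)
x₀ = 0.03, x₁ = 1.09

Secant formula: x_{n+1} = x_n - f(x_n)(x_n - x_{n-1})/(f(x_n) - f(x_{n-1}))

Iteration 1:
  f(0.030000) = -0.940446
  f(1.090000) = 0.753784
  x_2 = 1.090000 - 0.753784×(1.090000 - 0.030000)/(0.753784 - (-0.940446))
       = 0.618393
Iteration 2:
  f(1.090000) = 0.753784
  f(0.618393) = 0.079583
  x_3 = 0.618393 - 0.079583×(0.618393 - 1.090000)/(0.079583 - 0.753784)
       = 0.562724
Iteration 3:
  f(0.618393) = 0.079583
  f(0.562724) = -0.006931
  x_4 = 0.562724 - (-0.006931)×(0.562724 - 0.618393)/(-0.006931 - 0.079583)
       = 0.567184
Iteration 4:
  f(0.562724) = -0.006931
  f(0.567184) = 0.000064
  x_5 = 0.567184 - 0.000064×(0.567184 - 0.562724)/(0.000064 - (-0.006931))
       = 0.567143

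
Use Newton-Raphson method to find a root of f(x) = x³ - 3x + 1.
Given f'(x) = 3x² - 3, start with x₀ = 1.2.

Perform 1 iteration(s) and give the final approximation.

f(x) = x³ - 3x + 1
f'(x) = 3x² - 3
x₀ = 1.2

Newton-Raphson formula: x_{n+1} = x_n - f(x_n)/f'(x_n)

Iteration 1:
  f(1.200000) = -0.872000
  f'(1.200000) = 1.320000
  x_1 = 1.200000 - (-0.872000)/1.320000 = 1.860606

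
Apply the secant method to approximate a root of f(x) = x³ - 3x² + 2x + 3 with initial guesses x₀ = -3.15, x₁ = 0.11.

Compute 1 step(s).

f(x) = x³ - 3x² + 2x + 3
x₀ = -3.15, x₁ = 0.11

Secant formula: x_{n+1} = x_n - f(x_n)(x_n - x_{n-1})/(f(x_n) - f(x_{n-1}))

Iteration 1:
  f(-3.150000) = -64.323375
  f(0.110000) = 3.185031
  x_2 = 0.110000 - 3.185031×(0.110000 - (-3.150000))/(3.185031 - (-64.323375))
       = -0.043806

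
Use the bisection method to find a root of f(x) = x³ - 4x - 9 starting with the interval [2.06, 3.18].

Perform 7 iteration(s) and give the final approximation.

f(x) = x³ - 4x - 9
Initial interval: [2.06, 3.18]

Iteration 1:
  c_1 = (2.060000 + 3.180000)/2 = 2.620000
  f(c_1) = f(2.620000) = -1.495272
  f(a) × f(c) ≥ 0, new interval: [2.620000, 3.180000]
Iteration 2:
  c_2 = (2.620000 + 3.180000)/2 = 2.900000
  f(c_2) = f(2.900000) = 3.789000
  f(a) × f(c) < 0, new interval: [2.620000, 2.900000]
Iteration 3:
  c_3 = (2.620000 + 2.900000)/2 = 2.760000
  f(c_3) = f(2.760000) = 0.984576
  f(a) × f(c) < 0, new interval: [2.620000, 2.760000]
Iteration 4:
  c_4 = (2.620000 + 2.760000)/2 = 2.690000
  f(c_4) = f(2.690000) = -0.294891
  f(a) × f(c) ≥ 0, new interval: [2.690000, 2.760000]
Iteration 5:
  c_5 = (2.690000 + 2.760000)/2 = 2.725000
  f(c_5) = f(2.725000) = 0.334828
  f(a) × f(c) < 0, new interval: [2.690000, 2.725000]
Iteration 6:
  c_6 = (2.690000 + 2.725000)/2 = 2.707500
  f(c_6) = f(2.707500) = 0.017481
  f(a) × f(c) < 0, new interval: [2.690000, 2.707500]
Iteration 7:
  c_7 = (2.690000 + 2.707500)/2 = 2.698750
  f(c_7) = f(2.698750) = -0.139325
  f(a) × f(c) ≥ 0, new interval: [2.698750, 2.707500]

After 7 iteration(s), the approximation is c_7 = 2.698750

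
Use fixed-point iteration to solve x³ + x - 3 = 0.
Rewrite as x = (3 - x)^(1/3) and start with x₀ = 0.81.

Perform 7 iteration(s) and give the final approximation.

Equation: x³ + x - 3 = 0
Fixed-point form: x = (3 - x)^(1/3)
x₀ = 0.81

x_1 = g(0.810000) = 1.298618
x_2 = g(1.298618) = 1.193807
x_3 = g(1.193807) = 1.217834
x_4 = g(1.217834) = 1.212410
x_5 = g(1.212410) = 1.213638
x_6 = g(1.213638) = 1.213360
x_7 = g(1.213360) = 1.213423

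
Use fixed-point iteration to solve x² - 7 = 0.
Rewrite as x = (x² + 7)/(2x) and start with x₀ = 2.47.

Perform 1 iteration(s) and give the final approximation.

Equation: x² - 7 = 0
Fixed-point form: x = (x² + 7)/(2x)
x₀ = 2.47

x_1 = g(2.470000) = 2.652004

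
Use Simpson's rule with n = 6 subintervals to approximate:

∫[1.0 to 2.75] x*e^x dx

f(x) = x*e^x
a = 1.0, b = 2.75, n = 6
h = (b - a)/n = 0.291667

Simpson's rule: (h/3)[f(x₀) + 4f(x₁) + 2f(x₂) + ... + f(xₙ)]

x_0 = 1.0000, f(x_0) = 2.718282, coefficient = 1
x_1 = 1.2917, f(x_1) = 4.700176, coefficient = 4
x_2 = 1.5833, f(x_2) = 7.712679, coefficient = 2
x_3 = 1.8750, f(x_3) = 12.226536, coefficient = 4
x_4 = 2.1667, f(x_4) = 18.913133, coefficient = 2
x_5 = 2.4583, f(x_5) = 28.726411, coefficient = 4
x_6 = 2.7500, f(x_6) = 43.017238, coefficient = 1

I ≈ (0.291667/3) × 281.599638 = 27.377743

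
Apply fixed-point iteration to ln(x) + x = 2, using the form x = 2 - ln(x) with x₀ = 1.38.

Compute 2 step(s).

Equation: ln(x) + x = 2
Fixed-point form: x = 2 - ln(x)
x₀ = 1.38

x_1 = g(1.380000) = 1.677917
x_2 = g(1.677917) = 1.482447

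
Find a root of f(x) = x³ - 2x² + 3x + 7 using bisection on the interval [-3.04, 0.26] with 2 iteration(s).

f(x) = x³ - 2x² + 3x + 7
Initial interval: [-3.04, 0.26]

Iteration 1:
  c_1 = (-3.040000 + 0.260000)/2 = -1.390000
  f(c_1) = f(-1.390000) = -3.719819
  f(a) × f(c) ≥ 0, new interval: [-1.390000, 0.260000]
Iteration 2:
  c_2 = (-1.390000 + 0.260000)/2 = -0.565000
  f(c_2) = f(-0.565000) = 4.486188
  f(a) × f(c) < 0, new interval: [-1.390000, -0.565000]

After 2 iteration(s), the approximation is c_2 = -0.565000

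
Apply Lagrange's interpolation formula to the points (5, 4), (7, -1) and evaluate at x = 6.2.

Lagrange interpolation formula:
P(x) = Σ yᵢ × Lᵢ(x)
where Lᵢ(x) = Π_{j≠i} (x - xⱼ)/(xᵢ - xⱼ)

L_0(6.2) = (6.2 - 7)/(5 - 7) = 0.400000
L_1(6.2) = (6.2 - 5)/(7 - 5) = 0.600000

P(6.2) = 4×L_0(6.2) + (-1)×L_1(6.2)
P(6.2) = 1.000000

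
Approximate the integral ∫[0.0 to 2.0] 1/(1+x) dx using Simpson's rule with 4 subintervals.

f(x) = 1/(1+x)
a = 0.0, b = 2.0, n = 4
h = (b - a)/n = 0.500000

Simpson's rule: (h/3)[f(x₀) + 4f(x₁) + 2f(x₂) + ... + f(xₙ)]

x_0 = 0.0000, f(x_0) = 1.000000, coefficient = 1
x_1 = 0.5000, f(x_1) = 0.666667, coefficient = 4
x_2 = 1.0000, f(x_2) = 0.500000, coefficient = 2
x_3 = 1.5000, f(x_3) = 0.400000, coefficient = 4
x_4 = 2.0000, f(x_4) = 0.333333, coefficient = 1

I ≈ (0.500000/3) × 6.600000 = 1.100000
Exact value: 1.098612
Error: 0.001388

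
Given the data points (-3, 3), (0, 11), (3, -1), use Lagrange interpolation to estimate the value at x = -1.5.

Lagrange interpolation formula:
P(x) = Σ yᵢ × Lᵢ(x)
where Lᵢ(x) = Π_{j≠i} (x - xⱼ)/(xᵢ - xⱼ)

L_0(-1.5) = (-1.5 - 0)/(-3 - 0) × (-1.5 - 3)/(-3 - 3) = 0.375000
L_1(-1.5) = (-1.5 - (-3))/(0 - (-3)) × (-1.5 - 3)/(0 - 3) = 0.750000
L_2(-1.5) = (-1.5 - (-3))/(3 - (-3)) × (-1.5 - 0)/(3 - 0) = -0.125000

P(-1.5) = 3×L_0(-1.5) + 11×L_1(-1.5) + (-1)×L_2(-1.5)
P(-1.5) = 9.500000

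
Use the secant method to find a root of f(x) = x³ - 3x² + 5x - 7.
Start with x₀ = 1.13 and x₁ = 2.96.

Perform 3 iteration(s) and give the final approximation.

f(x) = x³ - 3x² + 5x - 7
x₀ = 1.13, x₁ = 2.96

Secant formula: x_{n+1} = x_n - f(x_n)(x_n - x_{n-1})/(f(x_n) - f(x_{n-1}))

Iteration 1:
  f(1.130000) = -3.737803
  f(2.960000) = 7.449536
  x_2 = 2.960000 - 7.449536×(2.960000 - 1.130000)/(7.449536 - (-3.737803))
       = 1.741421
Iteration 2:
  f(2.960000) = 7.449536
  f(1.741421) = -2.109593
  x_3 = 1.741421 - (-2.109593)×(1.741421 - 2.960000)/(-2.109593 - 7.449536)
       = 2.010348
Iteration 3:
  f(1.741421) = -2.109593
  f(2.010348) = -0.947937
  x_4 = 2.010348 - (-0.947937)×(2.010348 - 1.741421)/(-0.947937 - (-2.109593))
       = 2.229798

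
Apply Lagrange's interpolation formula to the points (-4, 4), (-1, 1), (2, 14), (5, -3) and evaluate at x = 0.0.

Lagrange interpolation formula:
P(x) = Σ yᵢ × Lᵢ(x)
where Lᵢ(x) = Π_{j≠i} (x - xⱼ)/(xᵢ - xⱼ)

L_0(0.0) = (0.0 - (-1))/(-4 - (-1)) × (0.0 - 2)/(-4 - 2) × (0.0 - 5)/(-4 - 5) = -0.061728
L_1(0.0) = (0.0 - (-4))/(-1 - (-4)) × (0.0 - 2)/(-1 - 2) × (0.0 - 5)/(-1 - 5) = 0.740741
L_2(0.0) = (0.0 - (-4))/(2 - (-4)) × (0.0 - (-1))/(2 - (-1)) × (0.0 - 5)/(2 - 5) = 0.370370
L_3(0.0) = (0.0 - (-4))/(5 - (-4)) × (0.0 - (-1))/(5 - (-1)) × (0.0 - 2)/(5 - 2) = -0.049383

P(0.0) = 4×L_0(0.0) + 1×L_1(0.0) + 14×L_2(0.0) + (-3)×L_3(0.0)
P(0.0) = 5.827160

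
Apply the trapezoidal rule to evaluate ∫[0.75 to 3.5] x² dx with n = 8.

f(x) = x²
a = 0.75, b = 3.5, n = 8
h = (b - a)/n = 0.343750

Trapezoidal rule: (h/2)[f(x₀) + 2f(x₁) + 2f(x₂) + ... + f(xₙ)]

x_0 = 0.7500, f(x_0) = 0.562500, coefficient = 1
x_1 = 1.0938, f(x_1) = 1.196289, coefficient = 2
x_2 = 1.4375, f(x_2) = 2.066406, coefficient = 2
x_3 = 1.7812, f(x_3) = 3.172852, coefficient = 2
x_4 = 2.1250, f(x_4) = 4.515625, coefficient = 2
x_5 = 2.4688, f(x_5) = 6.094727, coefficient = 2
x_6 = 2.8125, f(x_6) = 7.910156, coefficient = 2
x_7 = 3.1562, f(x_7) = 9.961914, coefficient = 2
x_8 = 3.5000, f(x_8) = 12.250000, coefficient = 1

I ≈ (0.343750/2) × 82.648438 = 14.205200
Exact value: 14.151042
Error: 0.054159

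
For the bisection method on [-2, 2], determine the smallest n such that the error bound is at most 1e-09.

We need (b-a)/2^n ≤ 1e-09
(2 - (-2))/2^n ≤ 1e-09
4/2^n ≤ 1e-09
2^n ≥ 4000000000
n ≥ log₂(4000000000) = 31.90
n ≥ 32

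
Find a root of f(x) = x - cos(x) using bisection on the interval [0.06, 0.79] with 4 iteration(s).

f(x) = x - cos(x)
Initial interval: [0.06, 0.79]

Iteration 1:
  c_1 = (0.060000 + 0.790000)/2 = 0.425000
  f(c_1) = f(0.425000) = -0.486039
  f(a) × f(c) ≥ 0, new interval: [0.425000, 0.790000]
Iteration 2:
  c_2 = (0.425000 + 0.790000)/2 = 0.607500
  f(c_2) = f(0.607500) = -0.213578
  f(a) × f(c) ≥ 0, new interval: [0.607500, 0.790000]
Iteration 3:
  c_3 = (0.607500 + 0.790000)/2 = 0.698750
  f(c_3) = f(0.698750) = -0.066897
  f(a) × f(c) ≥ 0, new interval: [0.698750, 0.790000]
Iteration 4:
  c_4 = (0.698750 + 0.790000)/2 = 0.744375
  f(c_4) = f(0.744375) = 0.008864
  f(a) × f(c) < 0, new interval: [0.698750, 0.744375]

After 4 iteration(s), the approximation is c_4 = 0.744375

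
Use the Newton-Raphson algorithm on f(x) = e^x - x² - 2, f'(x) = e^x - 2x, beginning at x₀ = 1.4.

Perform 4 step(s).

f(x) = e^x - x² - 2
f'(x) = e^x - 2x
x₀ = 1.4

Newton-Raphson formula: x_{n+1} = x_n - f(x_n)/f'(x_n)

Iteration 1:
  f(1.400000) = 0.095200
  f'(1.400000) = 1.255200
  x_1 = 1.400000 - 0.095200/1.255200 = 1.324156
Iteration 2:
  f(1.324156) = 0.005622
  f'(1.324156) = 1.110699
  x_2 = 1.324156 - 0.005622/1.110699 = 1.319094
Iteration 3:
  f(1.319094) = 0.000022
  f'(1.319094) = 1.101843
  x_3 = 1.319094 - 0.000022/1.101843 = 1.319074
Iteration 4:
  f(1.319074) = 0.000000
  f'(1.319074) = 1.101808
  x_4 = 1.319074 - 0.000000/1.101808 = 1.319074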